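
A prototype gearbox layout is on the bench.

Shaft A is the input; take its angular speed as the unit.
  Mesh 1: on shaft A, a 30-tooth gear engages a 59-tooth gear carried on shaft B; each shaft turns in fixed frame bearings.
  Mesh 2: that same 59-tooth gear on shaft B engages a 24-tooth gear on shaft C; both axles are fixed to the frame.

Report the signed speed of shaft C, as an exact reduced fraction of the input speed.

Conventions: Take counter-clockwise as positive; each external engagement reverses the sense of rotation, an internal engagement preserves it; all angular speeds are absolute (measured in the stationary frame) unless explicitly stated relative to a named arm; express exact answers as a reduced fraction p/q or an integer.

5/4

2-mesh fixed-axis compound train (all bearings frame-fixed)
mesh 1 [30T→59T]: |ω|/ω_in = 1×30/59 = 30/59, sense flips to −
mesh 2 [59T→24T]: |ω|/ω_in = (30/59)×59/24 = 5/4, sense flips to +
signed output speed (× input speed) = 5/4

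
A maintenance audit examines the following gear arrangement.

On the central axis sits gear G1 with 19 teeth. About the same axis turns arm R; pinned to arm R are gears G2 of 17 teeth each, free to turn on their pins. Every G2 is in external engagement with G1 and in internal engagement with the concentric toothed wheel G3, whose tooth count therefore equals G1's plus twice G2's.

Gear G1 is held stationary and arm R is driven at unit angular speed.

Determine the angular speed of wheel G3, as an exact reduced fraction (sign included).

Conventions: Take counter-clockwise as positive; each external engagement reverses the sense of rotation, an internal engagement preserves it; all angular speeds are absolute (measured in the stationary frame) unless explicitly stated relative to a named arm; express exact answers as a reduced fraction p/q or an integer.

72/53

class = planetary set [G3 = 19+2·17 = 53; Willis about the carrier]
ring teeth: 19 + 2·17 = 53
19(ω_sun−ω_arm) = −53(ω_ring−ω_arm),  ω_sun = 0, ω_arm = 1
ω_ring = 1 − (19/53)(0−1) = 72/53
exact speed ratio = 72/53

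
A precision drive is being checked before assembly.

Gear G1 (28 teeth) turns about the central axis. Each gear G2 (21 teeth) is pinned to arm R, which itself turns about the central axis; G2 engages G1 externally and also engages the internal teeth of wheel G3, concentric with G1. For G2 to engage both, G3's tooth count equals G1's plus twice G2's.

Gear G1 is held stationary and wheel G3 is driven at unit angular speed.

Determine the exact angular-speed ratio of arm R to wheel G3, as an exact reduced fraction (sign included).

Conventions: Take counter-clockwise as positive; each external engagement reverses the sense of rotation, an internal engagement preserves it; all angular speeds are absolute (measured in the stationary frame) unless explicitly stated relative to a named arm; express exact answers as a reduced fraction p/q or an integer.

5/7

planetary set (28T centre, 21T on arm, 70T internal) — Willis relation
ring teeth: 28 + 2·21 = 70
28(ω_sun−ω_arm) = −70(ω_ring−ω_arm),  ω_sun = 0, ω_ring = 1
28(0−ω_arm) = −70(1−ω_arm)  ⇒  98·ω_arm = 70  ⇒  ω_arm = 5/7
ω_out/ω_in = 5/7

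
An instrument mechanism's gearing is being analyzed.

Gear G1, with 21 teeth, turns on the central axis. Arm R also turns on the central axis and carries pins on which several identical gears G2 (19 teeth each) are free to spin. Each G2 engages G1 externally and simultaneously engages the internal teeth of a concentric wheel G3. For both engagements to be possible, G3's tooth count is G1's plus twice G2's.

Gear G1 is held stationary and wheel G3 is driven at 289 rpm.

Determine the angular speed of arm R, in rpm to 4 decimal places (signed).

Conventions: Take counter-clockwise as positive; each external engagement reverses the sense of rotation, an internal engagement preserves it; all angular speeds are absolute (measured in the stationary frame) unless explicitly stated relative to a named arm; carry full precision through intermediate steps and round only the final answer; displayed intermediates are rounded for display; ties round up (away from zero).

+213.1375 rpm

class = planetary set [G3 = 21+2·19 = 59; Willis about the carrier]
normalise by the input: solve with ω_ring = 1, then scale by 289 rpm
ring teeth: 21 + 2·19 = 59
21(ω_sun−ω_arm) = −59(ω_ring−ω_arm),  ω_sun = 0, ω_ring = 1
21(0−ω_arm) = −59(1−ω_arm)  ⇒  80·ω_arm = 59  ⇒  ω_arm = 59/80
scale: ω_arm = 59/80 × 289 rpm = +213.1375 rpm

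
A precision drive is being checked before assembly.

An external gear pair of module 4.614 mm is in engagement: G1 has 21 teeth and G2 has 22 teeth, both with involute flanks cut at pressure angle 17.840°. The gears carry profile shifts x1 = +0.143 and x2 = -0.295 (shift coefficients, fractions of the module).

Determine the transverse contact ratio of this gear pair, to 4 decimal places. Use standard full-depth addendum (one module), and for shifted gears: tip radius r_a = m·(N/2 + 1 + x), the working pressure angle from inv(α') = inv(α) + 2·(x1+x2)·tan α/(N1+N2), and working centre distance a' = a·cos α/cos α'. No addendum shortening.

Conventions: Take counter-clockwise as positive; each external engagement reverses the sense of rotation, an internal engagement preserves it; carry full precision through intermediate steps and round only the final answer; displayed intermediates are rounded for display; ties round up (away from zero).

1.7223

single-mesh involute tooth geometry (21T engaging 22T at module 4.614)
base radii: r_b1 = 46.117462, r_b2 = 48.313532
tip radii: r_a1 = 53.720802, r_a2 = 54.006870
inv(α') = inv(17.840°) + 2·(+0.143-0.295)·tan α/(21+22) = 0.00819311  ⇒  α' = 16.47314°
a' = a·cos α / cos α' = 99.2010·cos 17.840°/cos 16.47314° = 98.473039
action lengths: √(r_a1²−r_b1²) = 27.551847, √(r_a2²−r_b2²) = 24.135962
base pitch p_b = π·m·cos α = 13.798312
CR = (27.551847 + 24.135962 − 98.473039·sin 16.47314°)/13.798312 = 1.722255
contact ratio ≈ 1.7223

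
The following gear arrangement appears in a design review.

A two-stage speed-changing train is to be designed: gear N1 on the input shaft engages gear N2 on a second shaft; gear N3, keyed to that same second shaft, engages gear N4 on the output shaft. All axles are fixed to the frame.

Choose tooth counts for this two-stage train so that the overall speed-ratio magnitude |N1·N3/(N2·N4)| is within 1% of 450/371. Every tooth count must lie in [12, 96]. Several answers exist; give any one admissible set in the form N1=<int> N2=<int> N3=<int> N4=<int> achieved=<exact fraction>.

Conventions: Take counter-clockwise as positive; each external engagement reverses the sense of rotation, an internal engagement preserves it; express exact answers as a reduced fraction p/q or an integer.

class = fixed-axis compound train [2-stage, 450/371 wanted]
target = 450/371 in lowest terms: an exact hit needs N1·N3 = k·450 and N2·N4 = k·371 for one integer k, every count in [12, 96]; additionally prefer no 1:1 stage (N1 ≠ N2, N3 ≠ N4)
k = 1: no 1:1-free in-range split of k·450 and k·371 into factor pairs; take k = 2
k = 2: N1·N3 = 900 = 12·75, N2·N4 = 742 = 14·53
achieved = 12·75/(14·53) = 450/371; |achieved − target| = 0 ≤ 9/742 ✓

N1=12 N2=14 N3=75 N4=53 achieved=450/371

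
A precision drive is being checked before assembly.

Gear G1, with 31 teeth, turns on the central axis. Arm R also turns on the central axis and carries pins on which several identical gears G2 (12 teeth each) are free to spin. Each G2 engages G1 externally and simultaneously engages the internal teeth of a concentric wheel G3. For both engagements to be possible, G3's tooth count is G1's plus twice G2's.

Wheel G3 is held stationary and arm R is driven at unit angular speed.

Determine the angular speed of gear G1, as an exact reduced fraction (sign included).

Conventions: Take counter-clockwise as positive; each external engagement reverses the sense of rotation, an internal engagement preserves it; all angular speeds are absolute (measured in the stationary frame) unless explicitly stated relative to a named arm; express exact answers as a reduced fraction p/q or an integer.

86/31

class = planetary set [G3 = 31+2·12 = 55; Willis about the carrier]
ring teeth: 31 + 2·12 = 55
31(ω_sun−ω_arm) = −55(ω_ring−ω_arm),  ω_ring = 0, ω_arm = 1
ω_sun = 1 − (55/31)(0−1) = 86/31
exact speed ratio = 86/31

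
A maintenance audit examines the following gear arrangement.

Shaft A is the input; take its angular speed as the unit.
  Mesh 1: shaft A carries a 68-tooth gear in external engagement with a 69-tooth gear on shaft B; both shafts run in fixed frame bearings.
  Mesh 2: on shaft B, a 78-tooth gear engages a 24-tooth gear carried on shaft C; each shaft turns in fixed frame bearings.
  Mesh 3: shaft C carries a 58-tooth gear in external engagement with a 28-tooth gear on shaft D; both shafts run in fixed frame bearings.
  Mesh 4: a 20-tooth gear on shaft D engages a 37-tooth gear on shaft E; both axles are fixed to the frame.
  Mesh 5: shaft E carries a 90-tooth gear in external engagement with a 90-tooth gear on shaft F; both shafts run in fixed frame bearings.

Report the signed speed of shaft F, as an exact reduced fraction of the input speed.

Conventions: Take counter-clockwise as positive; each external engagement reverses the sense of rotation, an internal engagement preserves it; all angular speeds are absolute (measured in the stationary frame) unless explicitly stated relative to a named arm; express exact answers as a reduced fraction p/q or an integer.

-64090/17871

5-mesh fixed-axis compound train (all bearings frame-fixed)
mesh 1 [68T→69T]: |ω|/ω_in = 1×68/69 = 68/69, sense flips to −
mesh 2 [78T→24T]: |ω|/ω_in = (68/69)×78/24 = 221/69, sense flips to +
mesh 3 [58T→28T]: |ω|/ω_in = (221/69)×58/28 = 6409/966, sense flips to −
mesh 4 [20T→37T]: |ω|/ω_in = (6409/966)×20/37 = 64090/17871, sense flips to +
mesh 5 [90T→90T]: |ω|/ω_in = (64090/17871)×90/90 = 64090/17871, sense flips to −
signed output speed (× input speed) = -64090/17871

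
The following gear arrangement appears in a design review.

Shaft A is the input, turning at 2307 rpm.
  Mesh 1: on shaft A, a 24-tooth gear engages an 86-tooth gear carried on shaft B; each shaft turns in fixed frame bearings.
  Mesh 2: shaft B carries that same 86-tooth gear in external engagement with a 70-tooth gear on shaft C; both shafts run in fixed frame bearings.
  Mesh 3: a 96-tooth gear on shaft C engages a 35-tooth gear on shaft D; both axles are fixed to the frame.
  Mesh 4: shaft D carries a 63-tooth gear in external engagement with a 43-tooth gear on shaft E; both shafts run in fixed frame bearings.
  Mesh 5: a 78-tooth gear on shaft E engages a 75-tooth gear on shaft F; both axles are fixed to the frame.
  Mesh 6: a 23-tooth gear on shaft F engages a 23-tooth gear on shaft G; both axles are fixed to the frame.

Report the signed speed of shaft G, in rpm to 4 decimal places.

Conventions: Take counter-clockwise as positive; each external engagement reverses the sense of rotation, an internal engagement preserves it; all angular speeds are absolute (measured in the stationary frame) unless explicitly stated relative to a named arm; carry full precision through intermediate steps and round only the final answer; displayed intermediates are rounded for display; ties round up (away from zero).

+3305.7455 rpm

class = fixed-axis compound train [6 meshes; 6 ratios multiply, 6 sense flips]
mesh 1 [24T→86T]: ω = 2307.0000×24/86 = 643.8140 rpm, sense flips to −
mesh 2 [86T→70T]: ω = 643.8140×86/70 = 790.9714 rpm, sense flips to +
mesh 3 [96T→35T]: ω = 790.9714×96/35 = 2169.5216 rpm, sense flips to −
mesh 4 [63T→43T]: ω = 2169.5216×63/43 = 3178.6015 rpm, sense flips to +
mesh 5 [78T→75T]: ω = 3178.6015×78/75 = 3305.7455 rpm, sense flips to −
mesh 6 [23T→23T]: ω = 3305.7455×23/23 = 3305.7455 rpm, sense flips to +
signed output speed = +3305.7455 rpm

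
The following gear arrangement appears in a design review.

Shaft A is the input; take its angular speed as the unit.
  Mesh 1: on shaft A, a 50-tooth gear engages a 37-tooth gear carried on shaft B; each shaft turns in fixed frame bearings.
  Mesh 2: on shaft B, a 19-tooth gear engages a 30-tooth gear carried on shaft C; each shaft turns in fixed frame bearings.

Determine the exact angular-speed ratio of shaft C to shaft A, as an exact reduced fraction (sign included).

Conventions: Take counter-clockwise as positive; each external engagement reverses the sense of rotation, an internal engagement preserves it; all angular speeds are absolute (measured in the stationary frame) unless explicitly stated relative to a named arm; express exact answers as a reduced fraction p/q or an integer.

95/111

class = fixed-axis compound train [2 meshes; 2 ratios multiply, 2 sense flips]
mesh 1 [50T→37T]: running ratio 50/37, sense −
mesh 2 [19T→30T]: running ratio 95/111, sense +
ω_out/ω_in = 95/111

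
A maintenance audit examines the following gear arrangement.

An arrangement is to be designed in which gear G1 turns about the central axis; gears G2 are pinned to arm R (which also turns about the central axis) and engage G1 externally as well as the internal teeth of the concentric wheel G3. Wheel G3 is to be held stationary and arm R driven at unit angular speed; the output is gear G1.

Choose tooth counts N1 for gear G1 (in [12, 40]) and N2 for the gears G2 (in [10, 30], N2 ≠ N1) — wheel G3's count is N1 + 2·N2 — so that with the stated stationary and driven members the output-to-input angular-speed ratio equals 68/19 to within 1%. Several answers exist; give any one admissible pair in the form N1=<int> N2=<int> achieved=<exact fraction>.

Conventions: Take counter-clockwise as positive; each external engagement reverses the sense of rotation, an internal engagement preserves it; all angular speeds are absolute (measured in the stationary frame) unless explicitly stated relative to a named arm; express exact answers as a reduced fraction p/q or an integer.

class = planetary set [ratio 68/19 wanted; Willis about the carrier]
Willis with ω_ring = 0: ω_sun/ω_arm = (N1+N3)/N1; set equal to 68/19  ⇒  N3/N1 = 68/19 − 1 = 49/19
N3 = N1 + 2·N2  ⇒  N2/N1 = (N3/N1 − 1)/2 = (49/19 − 1)/2 = 15/19
smallest multiple with N1 ≥ 12 and N2 ≥ 10: k = 1  ⇒  N1 = 1·19 = 19, N2 = 1·15 = 15 (N1 ≤ 40, N2 ≤ 30, N2 ≠ N1 ✓), N3 = 19 + 2·15 = 49
check: (N1+N3)/N1 with N1 = 19, N3 = 49 gives 68/19; |achieved − target| = 0 ≤ 17/475 ✓

N1=19 N2=15 achieved=68/19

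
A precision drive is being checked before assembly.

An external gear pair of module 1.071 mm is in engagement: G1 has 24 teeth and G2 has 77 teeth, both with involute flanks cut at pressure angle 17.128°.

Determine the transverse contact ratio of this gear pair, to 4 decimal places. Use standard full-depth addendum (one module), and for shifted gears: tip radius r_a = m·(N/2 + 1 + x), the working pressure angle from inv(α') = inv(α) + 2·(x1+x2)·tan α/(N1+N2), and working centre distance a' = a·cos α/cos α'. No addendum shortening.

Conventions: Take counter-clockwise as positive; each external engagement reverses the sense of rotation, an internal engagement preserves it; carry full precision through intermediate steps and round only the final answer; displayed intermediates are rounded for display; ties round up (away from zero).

class = single-mesh tooth geometry [involute pair 24T × 77T, m = 1.071]
base radii: r_b1 = 12.282004, r_b2 = 39.404762
tip radii: r_a1 = 13.923000, r_a2 = 42.304500
no profile shift: α' = α, a' = a
action lengths: √(r_a1²−r_b1²) = 6.557615, √(r_a2²−r_b2²) = 15.392709
base pitch p_b = π·m·cos α = 3.215421
CR = (6.557615 + 15.392709 − 54.085500·sin 17.12800°)/3.215421 = 1.872770
contact ratio ≈ 1.8728

1.8728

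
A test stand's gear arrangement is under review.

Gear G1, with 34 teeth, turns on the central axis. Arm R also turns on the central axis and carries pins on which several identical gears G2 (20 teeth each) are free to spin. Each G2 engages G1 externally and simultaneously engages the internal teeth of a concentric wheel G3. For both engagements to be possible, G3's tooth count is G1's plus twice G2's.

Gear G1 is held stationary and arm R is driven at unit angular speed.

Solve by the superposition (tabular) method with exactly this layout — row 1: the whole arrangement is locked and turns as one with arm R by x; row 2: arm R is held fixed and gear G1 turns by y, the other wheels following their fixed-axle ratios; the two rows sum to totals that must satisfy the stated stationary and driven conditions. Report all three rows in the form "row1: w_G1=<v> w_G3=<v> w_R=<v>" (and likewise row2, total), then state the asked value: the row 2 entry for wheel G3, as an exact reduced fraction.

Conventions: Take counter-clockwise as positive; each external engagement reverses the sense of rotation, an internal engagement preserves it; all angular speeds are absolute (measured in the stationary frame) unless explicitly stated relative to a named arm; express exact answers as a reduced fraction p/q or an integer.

row1: w_G1=1 w_G3=1 w_R=1
row2: w_G1=-1 w_G3=17/37 w_R=0
total: w_G1=0 w_G3=54/37 w_R=1
asked value: 17/37

topology: planetary set — G1 34T / G2 20T / G3 74T, arm = carrier (Willis)
row 1 — lock + rotate with arm: ω_sun = ω_ring = ω_arm = x
superposition row 2 [arm held]: sun y, ring −(34/74)·y, arm 0
boundary: total ω_sun = x + y = 0 and total ω_arm = x = 1  ⇒  y = -1, x = 1
row 2 ring = −(34/74)·(-1) = 17/37
totals (row 1 + row 2): sun 1 + (-1) = 0, ring 1 + 17/37 = 54/37, arm 1 + 0 = 1
asked cell (row2, ring) = 17/37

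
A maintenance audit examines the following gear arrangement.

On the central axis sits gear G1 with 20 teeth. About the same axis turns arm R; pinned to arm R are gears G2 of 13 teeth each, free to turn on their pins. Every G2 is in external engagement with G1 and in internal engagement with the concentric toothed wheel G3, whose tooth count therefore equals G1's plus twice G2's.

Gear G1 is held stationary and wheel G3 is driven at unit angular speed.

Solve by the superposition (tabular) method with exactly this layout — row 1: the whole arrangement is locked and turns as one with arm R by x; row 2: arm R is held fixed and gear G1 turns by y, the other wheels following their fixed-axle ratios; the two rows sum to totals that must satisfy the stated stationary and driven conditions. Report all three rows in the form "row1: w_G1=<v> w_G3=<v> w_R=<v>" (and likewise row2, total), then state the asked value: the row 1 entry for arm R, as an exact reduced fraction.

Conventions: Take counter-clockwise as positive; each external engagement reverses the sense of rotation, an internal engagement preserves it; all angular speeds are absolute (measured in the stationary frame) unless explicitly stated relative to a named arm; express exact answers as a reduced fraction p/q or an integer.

planetary set (20T centre, 13T on arm, 46T internal) — Willis relation
superposition row 1 [locked train]: every member turns x
row 2: sun turns y, ring = −(20/46)·y, arm 0
boundary: total ω_sun = x + y = 0 and total ω_ring = x − (20/46)·y = 1  ⇒  y = -23/33, x = 23/33
row 2 ring = −(20/46)·(-23/33) = 10/33
totals (row 1 + row 2): sun 23/33 + (-23/33) = 0, ring 23/33 + 10/33 = 1, arm 23/33 + 0 = 23/33
asked cell (row1, arm) = 23/33

row1: w_G1=23/33 w_G3=23/33 w_R=23/33
row2: w_G1=-23/33 w_G3=10/33 w_R=0
total: w_G1=0 w_G3=1 w_R=23/33
asked value: 23/33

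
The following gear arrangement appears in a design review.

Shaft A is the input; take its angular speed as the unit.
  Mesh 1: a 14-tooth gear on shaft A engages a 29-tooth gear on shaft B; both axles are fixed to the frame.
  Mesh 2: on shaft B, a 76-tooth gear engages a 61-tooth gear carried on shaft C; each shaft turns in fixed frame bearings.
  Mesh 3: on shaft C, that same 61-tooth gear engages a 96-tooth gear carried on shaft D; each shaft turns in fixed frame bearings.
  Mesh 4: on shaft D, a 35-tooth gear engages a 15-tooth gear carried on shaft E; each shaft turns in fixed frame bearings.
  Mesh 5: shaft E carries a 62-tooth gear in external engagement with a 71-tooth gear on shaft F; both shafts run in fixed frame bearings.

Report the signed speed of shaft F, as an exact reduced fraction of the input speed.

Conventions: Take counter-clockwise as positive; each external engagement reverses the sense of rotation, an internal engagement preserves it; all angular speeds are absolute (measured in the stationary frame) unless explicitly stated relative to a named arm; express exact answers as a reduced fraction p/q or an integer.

5-mesh fixed-axis compound train (all bearings frame-fixed)
mesh 1 [14T→29T]: |ω|/ω_in = 1×14/29 = 14/29, sense flips to −
mesh 2 [76T→61T]: |ω|/ω_in = (14/29)×76/61 = 1064/1769, sense flips to +
mesh 3 [61T→96T]: |ω|/ω_in = (1064/1769)×61/96 = 133/348, sense flips to −
mesh 4 [35T→15T]: |ω|/ω_in = (133/348)×35/15 = 931/1044, sense flips to +
mesh 5 [62T→71T]: |ω|/ω_in = (931/1044)×62/71 = 28861/37062, sense flips to −
signed output speed (× input speed) = -28861/37062

-28861/37062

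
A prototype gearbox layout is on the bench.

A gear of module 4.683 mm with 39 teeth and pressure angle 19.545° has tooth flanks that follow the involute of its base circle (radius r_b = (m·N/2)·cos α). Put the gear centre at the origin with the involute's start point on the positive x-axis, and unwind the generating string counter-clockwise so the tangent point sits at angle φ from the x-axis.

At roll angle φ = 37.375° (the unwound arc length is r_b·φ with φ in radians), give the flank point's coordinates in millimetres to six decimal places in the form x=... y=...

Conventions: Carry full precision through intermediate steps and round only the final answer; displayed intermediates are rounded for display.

class = single-mesh tooth geometry [base-circle involute, m = 4.683, 39T]
pitch radius r_p = m·N/2 = 4.683·39/2 = 91.318500
base radius r_b = r_p·cos α = 91.318500·cos 19.545° = 86.056639
roll angle φ = 37.375° = 0.65231681 rad
x = r_b·(cos φ + φ·sin φ) = 102.463758
y = r_b·(sin φ − φ·cos φ) = 7.628604

x=102.463758 y=7.628604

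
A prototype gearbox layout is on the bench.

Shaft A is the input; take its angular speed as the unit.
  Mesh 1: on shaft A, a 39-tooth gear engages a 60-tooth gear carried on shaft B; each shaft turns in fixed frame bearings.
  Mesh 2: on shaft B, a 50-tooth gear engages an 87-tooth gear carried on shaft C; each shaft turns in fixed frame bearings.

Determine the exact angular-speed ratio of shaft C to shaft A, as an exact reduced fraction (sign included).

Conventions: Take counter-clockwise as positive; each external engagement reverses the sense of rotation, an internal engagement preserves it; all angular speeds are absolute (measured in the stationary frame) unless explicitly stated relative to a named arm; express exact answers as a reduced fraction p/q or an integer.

65/174

class = fixed-axis compound train [2 meshes; 2 ratios multiply, 2 sense flips]
mesh 1 [39T→60T]: running ratio 13/20, sense −
mesh 2 [50T→87T]: running ratio 65/174, sense +
ω_out/ω_in = 65/174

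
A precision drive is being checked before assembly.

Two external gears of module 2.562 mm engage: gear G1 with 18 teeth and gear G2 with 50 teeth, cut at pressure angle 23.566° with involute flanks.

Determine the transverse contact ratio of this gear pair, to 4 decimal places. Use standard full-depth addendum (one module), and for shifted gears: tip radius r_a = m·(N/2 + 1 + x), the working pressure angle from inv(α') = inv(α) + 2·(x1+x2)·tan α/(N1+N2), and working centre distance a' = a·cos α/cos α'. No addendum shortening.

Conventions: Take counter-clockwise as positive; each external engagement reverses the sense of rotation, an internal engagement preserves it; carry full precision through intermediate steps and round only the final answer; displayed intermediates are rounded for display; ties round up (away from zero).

topology: single-mesh involute geometry — m = 2.562, 18T/50T pair
base radii: r_b1 = 21.134966, r_b2 = 58.708239
tip radii: r_a1 = 25.620000, r_a2 = 66.612000
no profile shift: α' = α, a' = a
action lengths: √(r_a1²−r_b1²) = 14.480940, √(r_a2²−r_b2²) = 31.472229
base pitch p_b = π·m·cos α = 7.377495
CR = (14.480940 + 31.472229 − 87.108000·sin 23.56600°)/7.377495 = 1.508227
contact ratio ≈ 1.5082

1.5082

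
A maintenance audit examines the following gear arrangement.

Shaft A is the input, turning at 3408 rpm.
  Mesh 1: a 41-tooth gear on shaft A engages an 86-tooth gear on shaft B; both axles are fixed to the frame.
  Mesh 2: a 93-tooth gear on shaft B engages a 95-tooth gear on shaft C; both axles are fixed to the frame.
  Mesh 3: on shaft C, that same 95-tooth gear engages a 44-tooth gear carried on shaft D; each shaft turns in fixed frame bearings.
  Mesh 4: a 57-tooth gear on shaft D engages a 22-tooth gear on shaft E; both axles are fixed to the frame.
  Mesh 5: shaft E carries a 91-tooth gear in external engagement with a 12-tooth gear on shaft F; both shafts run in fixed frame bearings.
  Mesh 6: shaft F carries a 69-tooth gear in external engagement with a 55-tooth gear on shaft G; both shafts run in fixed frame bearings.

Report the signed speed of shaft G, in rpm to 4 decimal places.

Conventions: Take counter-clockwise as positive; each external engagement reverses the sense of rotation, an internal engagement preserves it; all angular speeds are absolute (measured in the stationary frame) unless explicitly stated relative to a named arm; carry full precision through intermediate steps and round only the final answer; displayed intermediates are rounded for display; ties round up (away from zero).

+84647.4708 rpm

class = fixed-axis compound train [6 meshes; 6 ratios multiply, 6 sense flips]
mesh 1 [41T→86T]: ω = 3408.0000×41/86 = 1624.7442 rpm, sense flips to −
mesh 2 [93T→95T]: ω = 1624.7442×93/95 = 1590.5390 rpm, sense flips to +
mesh 3 [95T→44T]: ω = 1590.5390×95/44 = 3434.1184 rpm, sense flips to −
mesh 4 [57T→22T]: ω = 3434.1184×57/22 = 8897.4886 rpm, sense flips to +
mesh 5 [91T→12T]: ω = 8897.4886×91/12 = 67472.6216 rpm, sense flips to −
mesh 6 [69T→55T]: ω = 67472.6216×69/55 = 84647.4708 rpm, sense flips to +
signed output speed = +84647.4708 rpm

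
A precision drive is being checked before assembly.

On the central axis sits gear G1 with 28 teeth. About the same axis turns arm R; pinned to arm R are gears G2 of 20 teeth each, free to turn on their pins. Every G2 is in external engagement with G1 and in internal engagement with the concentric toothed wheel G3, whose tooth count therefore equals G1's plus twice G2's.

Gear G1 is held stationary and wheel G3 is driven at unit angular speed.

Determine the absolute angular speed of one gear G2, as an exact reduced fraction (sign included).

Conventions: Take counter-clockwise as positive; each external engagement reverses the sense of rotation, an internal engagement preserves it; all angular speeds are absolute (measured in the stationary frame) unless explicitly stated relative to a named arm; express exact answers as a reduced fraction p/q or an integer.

recognized (axles ride arm R): planetary set, 28/20/68 teeth
ring teeth: 28 + 2·20 = 68
28(ω_sun−ω_arm) = −68(ω_ring−ω_arm),  ω_sun = 0, ω_ring = 1
28(0−ω_arm) = −68(1−ω_arm)  ⇒  96·ω_arm = 68  ⇒  ω_arm = 17/24
sun–planet mesh: 28·(0−17/24) = −20·(ω_p−ω_arm)  ⇒  ω_p−ω_arm = 119/120
ω_p = 17/24 + 119/120 = 17/10
exact speed ratio = 17/10

17/10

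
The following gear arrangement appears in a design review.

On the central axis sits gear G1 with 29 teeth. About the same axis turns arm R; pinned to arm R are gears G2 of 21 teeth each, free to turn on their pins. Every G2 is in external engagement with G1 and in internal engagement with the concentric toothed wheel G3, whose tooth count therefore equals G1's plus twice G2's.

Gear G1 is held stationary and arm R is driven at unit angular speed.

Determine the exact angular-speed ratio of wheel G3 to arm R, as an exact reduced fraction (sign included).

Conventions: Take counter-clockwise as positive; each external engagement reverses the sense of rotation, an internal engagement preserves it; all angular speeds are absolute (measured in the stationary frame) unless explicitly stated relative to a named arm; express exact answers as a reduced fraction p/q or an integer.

100/71

recognized (axles ride arm R): planetary set, 29/21/71 teeth
ring teeth: 29 + 2·21 = 71
29(ω_sun−ω_arm) = −71(ω_ring−ω_arm),  ω_sun = 0, ω_arm = 1
ω_ring = 1 − (29/71)(0−1) = 100/71
ω_out/ω_in = 100/71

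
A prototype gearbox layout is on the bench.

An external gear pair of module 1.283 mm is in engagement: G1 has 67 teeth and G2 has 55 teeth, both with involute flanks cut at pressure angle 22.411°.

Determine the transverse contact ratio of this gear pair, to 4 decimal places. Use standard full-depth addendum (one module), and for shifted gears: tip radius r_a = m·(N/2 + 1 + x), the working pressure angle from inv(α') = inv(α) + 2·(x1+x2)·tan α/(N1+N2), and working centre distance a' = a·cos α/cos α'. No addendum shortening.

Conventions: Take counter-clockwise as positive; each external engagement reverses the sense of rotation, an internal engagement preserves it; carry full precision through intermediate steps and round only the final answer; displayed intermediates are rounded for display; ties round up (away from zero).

recognized (one external pair, fixed centres): single-mesh tooth geometry, m = 1.283, N1 = 67, N2 = 55
base radii: r_b1 = 39.734306, r_b2 = 32.617714
tip radii: r_a1 = 44.263500, r_a2 = 36.565500
no profile shift: α' = α, a' = a
action lengths: √(r_a1²−r_b1²) = 19.504932, √(r_a2²−r_b2²) = 16.526359
base pitch p_b = π·m·cos α = 3.726239
CR = (19.504932 + 16.526359 − 78.263000·sin 22.41100°)/3.726239 = 1.662183
contact ratio ≈ 1.6622

1.6622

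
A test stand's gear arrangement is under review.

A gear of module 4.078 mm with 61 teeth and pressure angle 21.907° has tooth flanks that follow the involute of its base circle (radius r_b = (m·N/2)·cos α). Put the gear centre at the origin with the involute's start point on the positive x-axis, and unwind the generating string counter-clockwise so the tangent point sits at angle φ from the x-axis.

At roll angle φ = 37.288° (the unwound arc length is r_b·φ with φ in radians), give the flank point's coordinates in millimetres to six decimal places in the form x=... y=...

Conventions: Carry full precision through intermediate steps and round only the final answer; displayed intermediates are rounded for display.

x=137.308027 y=10.160344

recognized (one wheel, involute flank): single-mesh tooth geometry, m = 4.078, N = 61
pitch radius r_p = m·N/2 = 4.078·61/2 = 124.379000
base radius r_b = r_p·cos α = 124.379000·cos 21.907° = 115.397677
roll angle φ = 37.288° = 0.65079837 rad
x = r_b·(cos φ + φ·sin φ) = 137.308027
y = r_b·(sin φ − φ·cos φ) = 10.160344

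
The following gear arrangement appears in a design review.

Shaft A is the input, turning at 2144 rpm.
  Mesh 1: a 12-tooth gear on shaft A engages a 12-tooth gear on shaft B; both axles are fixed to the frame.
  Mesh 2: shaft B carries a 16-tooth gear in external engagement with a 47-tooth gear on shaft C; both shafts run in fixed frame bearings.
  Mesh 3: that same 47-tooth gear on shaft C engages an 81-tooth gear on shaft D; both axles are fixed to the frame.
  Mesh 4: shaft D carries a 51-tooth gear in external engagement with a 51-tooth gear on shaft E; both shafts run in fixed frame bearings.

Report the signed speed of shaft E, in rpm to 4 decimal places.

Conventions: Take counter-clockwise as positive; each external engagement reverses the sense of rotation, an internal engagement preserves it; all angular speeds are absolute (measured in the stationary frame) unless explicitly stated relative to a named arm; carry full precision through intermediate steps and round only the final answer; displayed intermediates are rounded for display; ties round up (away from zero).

+423.5062 rpm

recognized (5 fixed axles, 4 meshes): fixed-axis compound train
mesh 1 [12T→12T]: ω = 2144.0000×12/12 = 2144.0000 rpm, sense flips to −
mesh 2 [16T→47T]: ω = 2144.0000×16/47 = 729.8723 rpm, sense flips to +
mesh 3 [47T→81T]: ω = 729.8723×47/81 = 423.5062 rpm, sense flips to −
mesh 4 [51T→51T]: ω = 423.5062×51/51 = 423.5062 rpm, sense flips to +
signed output speed = +423.5062 rpm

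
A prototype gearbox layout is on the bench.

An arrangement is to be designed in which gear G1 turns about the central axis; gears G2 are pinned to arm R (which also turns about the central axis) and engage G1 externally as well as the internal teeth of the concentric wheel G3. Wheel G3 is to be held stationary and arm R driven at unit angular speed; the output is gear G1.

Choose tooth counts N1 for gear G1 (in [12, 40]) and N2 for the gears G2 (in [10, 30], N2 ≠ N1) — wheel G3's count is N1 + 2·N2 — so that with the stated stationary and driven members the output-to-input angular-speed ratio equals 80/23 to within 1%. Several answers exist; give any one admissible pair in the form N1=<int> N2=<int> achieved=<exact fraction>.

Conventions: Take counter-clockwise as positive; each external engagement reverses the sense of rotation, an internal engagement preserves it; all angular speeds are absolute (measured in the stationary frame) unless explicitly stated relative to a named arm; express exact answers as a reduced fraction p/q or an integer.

topology: planetary set — design target 80/23, arm = carrier (Willis)
Willis with ω_ring = 0: ω_sun/ω_arm = (N1+N3)/N1; set equal to 80/23  ⇒  N3/N1 = 80/23 − 1 = 57/23
N3 = N1 + 2·N2  ⇒  N2/N1 = (N3/N1 − 1)/2 = (57/23 − 1)/2 = 17/23
smallest multiple with N1 ≥ 12 and N2 ≥ 10: k = 1  ⇒  N1 = 1·23 = 23, N2 = 1·17 = 17 (N1 ≤ 40, N2 ≤ 30, N2 ≠ N1 ✓), N3 = 23 + 2·17 = 57
check: (N1+N3)/N1 with N1 = 23, N3 = 57 gives 80/23; |achieved − target| = 0 ≤ 4/115 ✓

N1=23 N2=17 achieved=80/23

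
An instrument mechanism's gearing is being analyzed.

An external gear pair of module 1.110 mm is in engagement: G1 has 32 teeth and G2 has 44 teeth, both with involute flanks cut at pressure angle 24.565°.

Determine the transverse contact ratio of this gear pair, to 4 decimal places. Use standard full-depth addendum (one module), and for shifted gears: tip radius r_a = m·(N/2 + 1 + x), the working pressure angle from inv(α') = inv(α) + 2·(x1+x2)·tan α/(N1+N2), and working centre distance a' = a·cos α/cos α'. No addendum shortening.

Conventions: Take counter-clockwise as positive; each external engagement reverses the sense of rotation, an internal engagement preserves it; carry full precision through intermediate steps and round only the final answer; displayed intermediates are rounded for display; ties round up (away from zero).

1.5167

class = single-mesh tooth geometry [involute pair 32T × 44T, m = 1.110]
base radii: r_b1 = 16.152546, r_b2 = 22.209751
tip radii: r_a1 = 18.870000, r_a2 = 25.530000
no profile shift: α' = α, a' = a
action lengths: √(r_a1²−r_b1²) = 9.755621, √(r_a2²−r_b2²) = 12.589990
base pitch p_b = π·m·cos α = 3.171545
CR = (9.755621 + 12.589990 − 42.180000·sin 24.56500°)/3.171545 = 1.516711
contact ratio ≈ 1.5167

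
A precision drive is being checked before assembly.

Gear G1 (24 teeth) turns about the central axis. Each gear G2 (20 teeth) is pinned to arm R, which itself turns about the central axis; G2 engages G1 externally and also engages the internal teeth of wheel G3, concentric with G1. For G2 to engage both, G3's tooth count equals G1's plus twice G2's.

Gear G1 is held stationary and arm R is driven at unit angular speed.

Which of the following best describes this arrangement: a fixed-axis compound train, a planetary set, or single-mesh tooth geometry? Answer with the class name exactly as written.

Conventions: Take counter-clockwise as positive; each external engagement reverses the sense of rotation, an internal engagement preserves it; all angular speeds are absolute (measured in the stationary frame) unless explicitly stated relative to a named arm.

planetary set

topology: planetary set — G1 24T / G2 20T / G3 64T, arm = carrier (Willis)
classification: planetary set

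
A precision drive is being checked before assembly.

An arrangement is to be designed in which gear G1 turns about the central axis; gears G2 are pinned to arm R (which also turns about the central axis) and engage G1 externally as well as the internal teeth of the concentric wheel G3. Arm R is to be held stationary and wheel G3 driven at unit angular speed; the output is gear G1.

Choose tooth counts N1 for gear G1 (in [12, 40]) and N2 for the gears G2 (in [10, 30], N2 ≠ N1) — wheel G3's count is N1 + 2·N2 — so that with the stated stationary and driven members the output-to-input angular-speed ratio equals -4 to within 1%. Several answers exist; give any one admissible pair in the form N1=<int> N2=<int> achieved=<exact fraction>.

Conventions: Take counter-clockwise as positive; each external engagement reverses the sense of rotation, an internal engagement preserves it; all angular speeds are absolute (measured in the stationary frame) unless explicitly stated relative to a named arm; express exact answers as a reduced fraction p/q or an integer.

topology: planetary set — design target -4, arm = carrier (Willis)
Willis with ω_arm = 0: ω_sun/ω_ring = −N3/N1; set equal to -4  ⇒  N3/N1 = −(-4) = 4
N3 = N1 + 2·N2  ⇒  N2/N1 = (N3/N1 − 1)/2 = (4 − 1)/2 = 3/2
smallest multiple with N1 ≥ 12 and N2 ≥ 10: k = 6  ⇒  N1 = 6·2 = 12, N2 = 6·3 = 18 (N1 ≤ 40, N2 ≤ 30, N2 ≠ N1 ✓), N3 = 12 + 2·18 = 48
check: −N3/N1 with N1 = 12, N3 = 48 gives -4; |achieved − target| = 0 ≤ 1/25 ✓

N1=12 N2=18 achieved=-4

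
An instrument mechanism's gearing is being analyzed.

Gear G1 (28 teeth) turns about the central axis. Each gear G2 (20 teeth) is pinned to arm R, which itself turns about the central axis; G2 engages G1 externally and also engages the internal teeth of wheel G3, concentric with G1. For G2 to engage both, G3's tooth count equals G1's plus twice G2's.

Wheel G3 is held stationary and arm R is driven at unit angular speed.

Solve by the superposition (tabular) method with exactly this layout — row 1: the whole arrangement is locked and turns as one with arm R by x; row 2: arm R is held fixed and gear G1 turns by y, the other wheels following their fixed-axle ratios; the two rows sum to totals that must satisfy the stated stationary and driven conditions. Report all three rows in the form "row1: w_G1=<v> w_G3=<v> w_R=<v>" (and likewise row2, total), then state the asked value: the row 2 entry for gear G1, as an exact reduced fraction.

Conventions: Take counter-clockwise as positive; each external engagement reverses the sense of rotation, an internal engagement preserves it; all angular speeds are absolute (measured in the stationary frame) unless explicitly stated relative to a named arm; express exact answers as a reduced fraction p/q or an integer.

recognized (axles ride arm R): planetary set, 28/20/68 teeth
row 1 (train locked, turned with arm): all members turn x
row 2 (arm held, sun turns y): ω_ring = −(28/68)·y, ω_arm = 0
boundary: total ω_ring = x − (28/68)·y = 0 and total ω_arm = x = 1  ⇒  y = 17/7, x = 1
row 2 ring = −(28/68)·17/7 = -1
totals (row 1 + row 2): sun 1 + 17/7 = 24/7, ring 1 + (-1) = 0, arm 1 + 0 = 1
asked cell (row2, sun) = 17/7

row1: w_G1=1 w_G3=1 w_R=1
row2: w_G1=17/7 w_G3=-1 w_R=0
total: w_G1=24/7 w_G3=0 w_R=1
asked value: 17/7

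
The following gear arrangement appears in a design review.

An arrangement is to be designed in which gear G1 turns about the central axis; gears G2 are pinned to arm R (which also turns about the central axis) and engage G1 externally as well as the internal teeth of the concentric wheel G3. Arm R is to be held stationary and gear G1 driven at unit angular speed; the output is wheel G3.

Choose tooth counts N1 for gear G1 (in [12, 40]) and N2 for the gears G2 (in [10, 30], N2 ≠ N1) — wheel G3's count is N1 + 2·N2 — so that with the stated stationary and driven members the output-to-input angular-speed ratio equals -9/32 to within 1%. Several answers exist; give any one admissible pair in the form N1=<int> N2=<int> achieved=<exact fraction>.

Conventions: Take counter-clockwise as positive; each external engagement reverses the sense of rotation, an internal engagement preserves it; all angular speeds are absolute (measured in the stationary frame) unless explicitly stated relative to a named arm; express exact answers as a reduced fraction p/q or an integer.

design class (target -9/32): planetary set
Willis with ω_arm = 0: ω_ring/ω_sun = −N1/N3; set equal to -9/32  ⇒  N3/N1 = −1/(-9/32) = 32/9
N3 = N1 + 2·N2  ⇒  N2/N1 = (N3/N1 − 1)/2 = (32/9 − 1)/2 = 23/18
smallest multiple with N1 ≥ 12 and N2 ≥ 10: k = 1  ⇒  N1 = 1·18 = 18, N2 = 1·23 = 23 (N1 ≤ 40, N2 ≤ 30, N2 ≠ N1 ✓), N3 = 18 + 2·23 = 64
check: −N1/N3 with N1 = 18, N3 = 64 gives -9/32; |achieved − target| = 0 ≤ 9/3200 ✓

N1=18 N2=23 achieved=-9/32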